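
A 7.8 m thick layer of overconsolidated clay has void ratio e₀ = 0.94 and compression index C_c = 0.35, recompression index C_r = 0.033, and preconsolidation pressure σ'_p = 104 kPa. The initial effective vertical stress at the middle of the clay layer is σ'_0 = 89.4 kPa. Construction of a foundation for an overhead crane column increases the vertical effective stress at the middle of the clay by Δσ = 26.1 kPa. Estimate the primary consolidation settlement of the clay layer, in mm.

Final effective stress: σ'_f = 89.4 + 26.1 = 115.5 kPa.
σ'_f = 115.5 > σ'_p = 104 kPa, so the stress path crosses the preconsolidation pressure — recompression up to σ'_p, then virgin compression beyond:
S_c = H/(1+e₀)·[C_r·log₁₀(σ'_p/σ'_0) + C_c·log₁₀(σ'_f/σ'_p)]
    = 7.8/1.94 × [0.033×log₁₀(104/89.4) + 0.35×log₁₀(115.5/104)]
    = 4.0206 × [0.002168 + 0.015942] = 0.07281 m

S_c ≈ 72.8 mm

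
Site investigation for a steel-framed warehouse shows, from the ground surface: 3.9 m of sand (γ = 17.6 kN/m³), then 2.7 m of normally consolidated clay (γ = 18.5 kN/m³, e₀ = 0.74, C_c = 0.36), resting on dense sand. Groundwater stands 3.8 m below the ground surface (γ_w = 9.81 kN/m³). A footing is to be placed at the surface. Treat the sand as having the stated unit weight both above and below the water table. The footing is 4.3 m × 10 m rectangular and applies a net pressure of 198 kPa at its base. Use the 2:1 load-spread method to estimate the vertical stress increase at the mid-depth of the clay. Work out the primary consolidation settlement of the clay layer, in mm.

Mid-depth of clay below the ground surface: z = 3.9 + 2.7/2 = 5.25 m.
Total vertical stress at mid-clay: σ_v = 17.6×3.9 + 18.5×1.35 = 93.615 kPa.
Pore pressure: u = 9.81×(5.25 − 3.8) = 14.225 kPa.
Initial effective stress: σ'_0 = σ_v − u = 93.615 − 14.225 = 79.39 kPa.
Stress increase at mid-clay by the 2:1 spreading method:
Δσ = qBL/((B+z)(L+z)) = 198×4.3×10/((4.3+5.25)(10+5.25)) = 58.46 kPa
Final effective stress: σ'_f = σ'_0 + Δσ = 79.39 + 58.46 = 137.85 kPa.
Normally consolidated clay, so the full stress increment lies on the virgin compression line:
S_c = C_c·H/(1+e₀)·log₁₀(σ'_f/σ'_0) = 0.36×2.7/(1+0.74)×log₁₀(137.85/79.39)
    = 0.55862 × 0.23964 = 0.1339 m

S_c ≈ 134 mm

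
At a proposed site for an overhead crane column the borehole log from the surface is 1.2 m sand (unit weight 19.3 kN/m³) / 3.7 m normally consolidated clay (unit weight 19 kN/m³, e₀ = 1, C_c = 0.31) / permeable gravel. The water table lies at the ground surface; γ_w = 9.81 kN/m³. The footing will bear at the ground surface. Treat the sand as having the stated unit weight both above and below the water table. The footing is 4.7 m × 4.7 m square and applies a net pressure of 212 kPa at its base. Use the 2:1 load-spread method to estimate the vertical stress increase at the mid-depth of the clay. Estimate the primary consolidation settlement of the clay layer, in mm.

Mid-depth of clay below the ground surface: z = 1.2 + 3.7/2 = 3.05 m.
Total vertical stress at mid-clay: σ_v = 19.3×1.2 + 19×1.85 = 58.31 kPa.
Pore pressure: u = 9.81×(3.05 − 0) = 29.921 kPa.
Initial effective stress: σ'_0 = σ_v − u = 58.31 − 29.921 = 28.389 kPa.
Stress increase at mid-clay by the 2:1 spreading method:
Δσ = qBL/((B+z)(L+z)) = 212×4.7×4.7/((4.7+3.05)(4.7+3.05)) = 77.97 kPa
Final effective stress: σ'_f = σ'_0 + Δσ = 28.389 + 77.97 = 106.36 kPa.
Normally consolidated clay, so the full stress increment lies on the virgin compression line:
S_c = C_c·H/(1+e₀)·log₁₀(σ'_f/σ'_0) = 0.31×3.7/(1+1)×log₁₀(106.36/28.389)
    = 0.5735 × 0.57363 = 0.329 m

S_c ≈ 329 mm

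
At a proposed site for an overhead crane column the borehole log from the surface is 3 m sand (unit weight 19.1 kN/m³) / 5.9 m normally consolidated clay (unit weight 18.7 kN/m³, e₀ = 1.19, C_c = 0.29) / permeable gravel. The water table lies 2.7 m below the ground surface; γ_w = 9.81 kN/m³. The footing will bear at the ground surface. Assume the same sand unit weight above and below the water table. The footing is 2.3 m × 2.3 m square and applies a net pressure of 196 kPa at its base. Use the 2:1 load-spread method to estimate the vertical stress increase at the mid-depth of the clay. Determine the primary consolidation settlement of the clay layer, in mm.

Mid-depth of clay below the ground surface: z = 3 + 5.9/2 = 5.95 m.
Total vertical stress at mid-clay: σ_v = 19.1×3 + 18.7×2.95 = 112.47 kPa.
Pore pressure: u = 9.81×(5.95 − 2.7) = 31.883 kPa.
Initial effective stress: σ'_0 = σ_v − u = 112.47 − 31.883 = 80.587 kPa.
Stress increase at mid-clay by the 2:1 spreading method:
Δσ = qBL/((B+z)(L+z)) = 196×2.3×2.3/((2.3+5.95)(2.3+5.95)) = 15.234 kPa
Final effective stress: σ'_f = σ'_0 + Δσ = 80.587 + 15.234 = 95.821 kPa.
Normally consolidated clay, so the full stress increment lies on the virgin compression line:
S_c = C_c·H/(1+e₀)·log₁₀(σ'_f/σ'_0) = 0.29×5.9/(1+1.19)×log₁₀(95.821/80.587)
    = 0.78128 × 0.075196 = 0.05875 m

S_c ≈ 58.7 mm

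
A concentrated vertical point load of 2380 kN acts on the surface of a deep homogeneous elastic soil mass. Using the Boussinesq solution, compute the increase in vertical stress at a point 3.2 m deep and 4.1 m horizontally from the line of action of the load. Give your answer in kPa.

Boussinesq vertical stress below a point load on an elastic half-space:
Δσ_z = 3P/(2πz²) · [1 + (r/z)²]^(−5/2)
r/z = 4.1/3.2 = 1.2812; [1+(r/z)²]^(−5/2) = 0.088172.
Δσ_z = 3×2380/(2π×3.2²) × 0.088172 = 110.97 × 0.088172 = 9.784 kPa

Δσ_z ≈ 9.78 kPa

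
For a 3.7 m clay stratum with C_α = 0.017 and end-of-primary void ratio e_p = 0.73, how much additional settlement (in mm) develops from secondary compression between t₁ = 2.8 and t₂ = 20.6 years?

S_s ≈ 31.5 mm

Secondary compression: S_s = C_α·H/(1+e_p)·log₁₀(t₂/t₁)
S_s = 0.017×3.7/(1+0.73)×log₁₀(20.6/2.8)
    = 0.03636 × 0.8667 = 0.03151 m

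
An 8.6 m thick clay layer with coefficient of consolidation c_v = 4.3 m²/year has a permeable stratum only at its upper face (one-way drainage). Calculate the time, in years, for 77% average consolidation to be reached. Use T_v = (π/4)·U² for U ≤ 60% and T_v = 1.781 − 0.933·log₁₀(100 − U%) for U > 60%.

Drainage path length: H_d = H = 8.6 m (single drainage).
U > 60%: T_v = 1.781 − 0.933·log₁₀(100 − 77) = 0.51051.
t = T_v·H_d²/c_v = 0.51051×8.6²/4.3 = 8.781 years.

t ≈ 8.78 years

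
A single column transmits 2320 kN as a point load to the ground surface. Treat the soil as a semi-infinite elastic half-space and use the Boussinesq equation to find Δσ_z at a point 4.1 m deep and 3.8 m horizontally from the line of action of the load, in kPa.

Δσ_z ≈ 14 kPa

Boussinesq vertical stress below a point load on an elastic half-space:
Δσ_z = 3P/(2πz²) · [1 + (r/z)²]^(−5/2)
r/z = 3.8/4.1 = 0.92683; [1+(r/z)²]^(−5/2) = 0.21222.
Δσ_z = 3×2320/(2π×4.1²) × 0.21222 = 65.896 × 0.21222 = 13.98 kPa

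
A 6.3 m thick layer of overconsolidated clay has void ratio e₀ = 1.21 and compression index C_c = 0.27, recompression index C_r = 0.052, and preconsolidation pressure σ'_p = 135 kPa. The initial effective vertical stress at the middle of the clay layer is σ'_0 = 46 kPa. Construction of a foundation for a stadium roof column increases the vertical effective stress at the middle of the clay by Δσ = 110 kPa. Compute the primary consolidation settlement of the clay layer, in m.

S_c ≈ 0.118 m

Final effective stress: σ'_f = 46 + 110 = 156 kPa.
σ'_f = 156 > σ'_p = 135 kPa, so the stress path crosses the preconsolidation pressure — recompression up to σ'_p, then virgin compression beyond:
S_c = H/(1+e₀)·[C_r·log₁₀(σ'_p/σ'_0) + C_c·log₁₀(σ'_f/σ'_p)]
    = 6.3/2.21 × [0.052×log₁₀(135/46) + 0.27×log₁₀(156/135)]
    = 2.8507 × [0.024314 + 0.016954] = 0.1176 m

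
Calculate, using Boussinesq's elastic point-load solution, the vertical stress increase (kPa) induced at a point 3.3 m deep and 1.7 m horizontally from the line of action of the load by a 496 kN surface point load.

Δσ_z ≈ 12.1 kPa

Boussinesq vertical stress below a point load on an elastic half-space:
Δσ_z = 3P/(2πz²) · [1 + (r/z)²]^(−5/2)
r/z = 1.7/3.3 = 0.51515; [1+(r/z)²]^(−5/2) = 0.5552.
Δσ_z = 3×496/(2π×3.3²) × 0.5552 = 21.747 × 0.5552 = 12.07 kPa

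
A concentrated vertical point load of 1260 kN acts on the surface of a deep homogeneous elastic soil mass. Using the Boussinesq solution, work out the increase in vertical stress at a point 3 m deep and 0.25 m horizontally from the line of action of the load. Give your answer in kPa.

Boussinesq vertical stress below a point load on an elastic half-space:
Δσ_z = 3P/(2πz²) · [1 + (r/z)²]^(−5/2)
r/z = 0.25/3 = 0.083333; [1+(r/z)²]^(−5/2) = 0.98285.
Δσ_z = 3×1260/(2π×3²) × 0.98285 = 66.845 × 0.98285 = 65.7 kPa

Δσ_z ≈ 65.7 kPa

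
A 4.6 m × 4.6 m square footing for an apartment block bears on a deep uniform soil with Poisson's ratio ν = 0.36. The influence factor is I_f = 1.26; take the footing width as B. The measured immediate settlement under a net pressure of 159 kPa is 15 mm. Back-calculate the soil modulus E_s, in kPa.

S_e = q·B·(1−ν²)/E_s · I_f  ⇒  E_s = q·B·(1−ν²)·I_f / S_e.
E_s = 159 × 4.6 × 0.8704 × 1.26 / 0.015 = 53480 kPa

E_s ≈ 53500 kPa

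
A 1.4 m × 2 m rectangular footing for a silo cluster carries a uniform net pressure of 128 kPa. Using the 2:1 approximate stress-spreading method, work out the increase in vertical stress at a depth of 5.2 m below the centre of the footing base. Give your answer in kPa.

Δσ_z ≈ 7.54 kPa

By the 2:1 method the load spreads at 1 horizontal : 2 vertical, so at depth z the loaded area has grown by z in each plan dimension:
Δσ = qBL/((B+z)(L+z)) = 128×1.4×2/((1.4+5.2)(2+5.2)) = 7.5421 kPa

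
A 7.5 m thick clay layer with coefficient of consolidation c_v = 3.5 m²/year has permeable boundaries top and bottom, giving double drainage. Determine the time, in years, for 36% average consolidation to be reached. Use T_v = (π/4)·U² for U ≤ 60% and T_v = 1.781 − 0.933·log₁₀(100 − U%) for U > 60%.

Drainage path length: H_d = H/2 = 3.75 m (double drainage).
U ≤ 60%: T_v = (π/4)·U² = (π/4)×0.36² = 0.10179.
t = T_v·H_d²/c_v = 0.10179×3.75²/3.5 = 0.409 years.

t ≈ 0.409 years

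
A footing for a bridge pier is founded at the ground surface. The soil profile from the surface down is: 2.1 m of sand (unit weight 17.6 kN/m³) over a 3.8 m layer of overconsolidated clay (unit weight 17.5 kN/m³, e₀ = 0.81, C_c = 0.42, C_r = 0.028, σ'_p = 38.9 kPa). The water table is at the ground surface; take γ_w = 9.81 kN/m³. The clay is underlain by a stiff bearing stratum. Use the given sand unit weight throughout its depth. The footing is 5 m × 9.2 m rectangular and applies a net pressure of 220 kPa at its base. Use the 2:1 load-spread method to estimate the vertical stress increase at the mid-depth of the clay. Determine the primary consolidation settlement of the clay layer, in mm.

S_c ≈ 425 mm

Mid-depth of clay below the ground surface: z = 2.1 + 3.8/2 = 4 m.
Total vertical stress at mid-clay: σ_v = 17.6×2.1 + 17.5×1.9 = 70.21 kPa.
Pore pressure: u = 9.81×(4 − 0) = 39.24 kPa.
Initial effective stress: σ'_0 = σ_v − u = 70.21 − 39.24 = 30.97 kPa.
Stress increase at mid-clay by the 2:1 spreading method:
Δσ = qBL/((B+z)(L+z)) = 220×5×9.2/((5+4)(9.2+4)) = 85.185 kPa
Final effective stress: σ'_f = 30.97 + 85.185 = 116.16 kPa.
σ'_f = 116.16 > σ'_p = 38.9 kPa, so the stress path crosses the preconsolidation pressure — recompression up to σ'_p, then virgin compression beyond:
S_c = H/(1+e₀)·[C_r·log₁₀(σ'_p/σ'_0) + C_c·log₁₀(σ'_f/σ'_p)]
    = 3.8/1.81 × [0.028×log₁₀(38.9/30.97) + 0.42×log₁₀(116.16/38.9)]
    = 2.0994 × [0.0027722 + 0.19954] = 0.4247 m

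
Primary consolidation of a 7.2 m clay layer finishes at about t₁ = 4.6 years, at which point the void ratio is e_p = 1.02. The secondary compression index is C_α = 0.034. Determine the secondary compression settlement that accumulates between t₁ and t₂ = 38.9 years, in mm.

S_s ≈ 112 mm

Secondary compression: S_s = C_α·H/(1+e_p)·log₁₀(t₂/t₁)
S_s = 0.034×7.2/(1+1.02)×log₁₀(38.9/4.6)
    = 0.1212 × 0.9272 = 0.1124 m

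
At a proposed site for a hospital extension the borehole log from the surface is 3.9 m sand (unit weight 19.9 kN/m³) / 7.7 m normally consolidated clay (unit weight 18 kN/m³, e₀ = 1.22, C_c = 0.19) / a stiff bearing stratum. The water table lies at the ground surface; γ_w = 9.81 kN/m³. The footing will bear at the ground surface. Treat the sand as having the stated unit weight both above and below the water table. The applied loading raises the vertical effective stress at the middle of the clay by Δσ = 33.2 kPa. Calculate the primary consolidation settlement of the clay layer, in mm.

S_c ≈ 110 mm

Mid-depth of clay below the ground surface: z = 3.9 + 7.7/2 = 7.75 m.
Total vertical stress at mid-clay: σ_v = 19.9×3.9 + 18×3.85 = 146.91 kPa.
Pore pressure: u = 9.81×(7.75 − 0) = 76.028 kPa.
Initial effective stress: σ'_0 = σ_v − u = 146.91 − 76.028 = 70.882 kPa.
Final effective stress: σ'_f = σ'_0 + Δσ = 70.882 + 33.2 = 104.08 kPa.
Normally consolidated clay, so the full stress increment lies on the virgin compression line:
S_c = C_c·H/(1+e₀)·log₁₀(σ'_f/σ'_0) = 0.19×7.7/(1+1.22)×log₁₀(104.08/70.882)
    = 0.65901 × 0.16683 = 0.1099 m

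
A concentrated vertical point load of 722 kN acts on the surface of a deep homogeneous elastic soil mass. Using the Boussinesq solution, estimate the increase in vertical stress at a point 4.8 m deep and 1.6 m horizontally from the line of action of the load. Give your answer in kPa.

Boussinesq vertical stress below a point load on an elastic half-space:
Δσ_z = 3P/(2πz²) · [1 + (r/z)²]^(−5/2)
r/z = 1.6/4.8 = 0.33333; [1+(r/z)²]^(−5/2) = 0.76843.
Δσ_z = 3×722/(2π×4.8²) × 0.76843 = 14.962 × 0.76843 = 11.5 kPa

Δσ_z ≈ 11.5 kPa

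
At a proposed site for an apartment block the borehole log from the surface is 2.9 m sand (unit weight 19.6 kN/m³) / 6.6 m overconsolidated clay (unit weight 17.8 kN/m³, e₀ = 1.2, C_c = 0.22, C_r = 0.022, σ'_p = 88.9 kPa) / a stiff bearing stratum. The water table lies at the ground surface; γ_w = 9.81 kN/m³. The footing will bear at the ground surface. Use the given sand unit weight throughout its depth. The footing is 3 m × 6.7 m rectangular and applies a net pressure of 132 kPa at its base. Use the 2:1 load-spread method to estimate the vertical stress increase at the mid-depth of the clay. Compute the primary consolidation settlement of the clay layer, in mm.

Mid-depth of clay below the ground surface: z = 2.9 + 6.6/2 = 6.2 m.
Total vertical stress at mid-clay: σ_v = 19.6×2.9 + 17.8×3.3 = 115.58 kPa.
Pore pressure: u = 9.81×(6.2 − 0) = 60.822 kPa.
Initial effective stress: σ'_0 = σ_v − u = 115.58 − 60.822 = 54.758 kPa.
Stress increase at mid-clay by the 2:1 spreading method:
Δσ = qBL/((B+z)(L+z)) = 132×3×6.7/((3+6.2)(6.7+6.2)) = 22.356 kPa
Final effective stress: σ'_f = 54.758 + 22.356 = 77.114 kPa.
σ'_f = 77.114 ≤ σ'_p = 88.9 kPa, so the clay remains overconsolidated and only the recompression index applies:
S_c = C_r·H/(1+e₀)·log₁₀(σ'_f/σ'_0) = 0.022×6.6/2.2×log₁₀(77.114/54.758)
    = 0.066 × 0.14869 = 0.009814 m

S_c ≈ 9.81 mm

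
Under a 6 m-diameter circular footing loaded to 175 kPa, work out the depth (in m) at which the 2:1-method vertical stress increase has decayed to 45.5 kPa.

z ≈ 5.77 m

2:1 spreading — at depth z the loaded area has grown by z in each plan dimension:
qD²/(D+z)² = Δσ_z ⇒ z = D(√(q/Δσ_z) − 1) = 6×(√(175/45.5) − 1) = 5.767 m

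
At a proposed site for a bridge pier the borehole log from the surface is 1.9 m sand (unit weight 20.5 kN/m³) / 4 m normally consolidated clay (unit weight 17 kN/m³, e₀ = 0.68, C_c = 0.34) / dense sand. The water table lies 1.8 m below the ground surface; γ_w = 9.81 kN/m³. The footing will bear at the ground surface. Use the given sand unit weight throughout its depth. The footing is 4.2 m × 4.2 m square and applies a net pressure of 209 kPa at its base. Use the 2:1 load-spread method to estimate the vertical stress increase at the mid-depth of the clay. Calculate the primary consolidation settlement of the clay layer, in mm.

Mid-depth of clay below the ground surface: z = 1.9 + 4/2 = 3.9 m.
Total vertical stress at mid-clay: σ_v = 20.5×1.9 + 17×2 = 72.95 kPa.
Pore pressure: u = 9.81×(3.9 − 1.8) = 20.601 kPa.
Initial effective stress: σ'_0 = σ_v − u = 72.95 − 20.601 = 52.349 kPa.
Stress increase at mid-clay by the 2:1 spreading method:
Δσ = qBL/((B+z)(L+z)) = 209×4.2×4.2/((4.2+3.9)(4.2+3.9)) = 56.192 kPa
Final effective stress: σ'_f = σ'_0 + Δσ = 52.349 + 56.192 = 108.54 kPa.
Normally consolidated clay, so the full stress increment lies on the virgin compression line:
S_c = C_c·H/(1+e₀)·log₁₀(σ'_f/σ'_0) = 0.34×4/(1+0.68)×log₁₀(108.54/52.349)
    = 0.80952 × 0.31668 = 0.2564 m

S_c ≈ 256 mm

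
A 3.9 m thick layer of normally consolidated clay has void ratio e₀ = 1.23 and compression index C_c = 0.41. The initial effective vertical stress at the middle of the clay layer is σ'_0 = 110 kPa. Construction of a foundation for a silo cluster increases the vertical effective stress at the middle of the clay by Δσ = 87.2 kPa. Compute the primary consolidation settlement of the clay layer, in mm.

Final effective stress: σ'_f = σ'_0 + Δσ = 110 + 87.2 = 197.2 kPa.
Normally consolidated clay, so the full stress increment lies on the virgin compression line:
S_c = C_c·H/(1+e₀)·log₁₀(σ'_f/σ'_0) = 0.41×3.9/(1+1.23)×log₁₀(197.2/110)
    = 0.71704 × 0.25351 = 0.1818 m

S_c ≈ 182 mm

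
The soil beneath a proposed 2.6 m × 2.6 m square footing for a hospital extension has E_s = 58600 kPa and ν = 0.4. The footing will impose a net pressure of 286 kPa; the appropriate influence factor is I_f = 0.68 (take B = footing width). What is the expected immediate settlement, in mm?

S_e ≈ 7.25 mm

Immediate (elastic) settlement: S_e = q·B·(1−ν²)/E_s · I_f.
S_e = 286 × 2.6 × (1 − 0.4²) / 58600 × 0.68
    = 286 × 2.6 × 0.84 / 58600 × 0.68
    = 0.007248 m = 7.248 mm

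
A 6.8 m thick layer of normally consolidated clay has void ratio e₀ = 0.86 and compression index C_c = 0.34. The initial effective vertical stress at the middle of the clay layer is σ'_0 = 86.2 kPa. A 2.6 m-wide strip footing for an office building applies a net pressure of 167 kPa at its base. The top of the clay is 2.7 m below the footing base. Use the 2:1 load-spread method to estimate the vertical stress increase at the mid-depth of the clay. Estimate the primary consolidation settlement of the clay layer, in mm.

S_c ≈ 247 mm

Mid-depth of clay below the footing base: z = 2.7 + 6.8/2 = 6.1 m.
Stress increase at mid-clay by the 2:1 spreading method:
Δσ = qB/(B+z) = 167×2.6/(2.6+6.1) = 49.908 kPa
Final effective stress: σ'_f = σ'_0 + Δσ = 86.2 + 49.908 = 136.11 kPa.
Normally consolidated clay, so the full stress increment lies on the virgin compression line:
S_c = C_c·H/(1+e₀)·log₁₀(σ'_f/σ'_0) = 0.34×6.8/(1+0.86)×log₁₀(136.11/86.2)
    = 1.243 × 0.19838 = 0.2466 m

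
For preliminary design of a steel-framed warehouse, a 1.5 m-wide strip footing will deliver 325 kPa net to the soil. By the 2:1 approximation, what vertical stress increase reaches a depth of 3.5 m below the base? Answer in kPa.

Δσ_z ≈ 97.5 kPa

By the 2:1 method the load spreads at 1 horizontal : 2 vertical, so at depth z the loaded area has grown by z in each plan dimension:
Δσ = qB/(B+z) = 325×1.5/(1.5+3.5) = 97.5 kPa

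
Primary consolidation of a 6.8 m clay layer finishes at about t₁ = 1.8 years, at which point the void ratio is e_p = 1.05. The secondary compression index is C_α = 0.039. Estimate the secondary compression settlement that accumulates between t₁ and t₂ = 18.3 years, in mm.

Secondary compression: S_s = C_α·H/(1+e_p)·log₁₀(t₂/t₁)
S_s = 0.039×6.8/(1+1.05)×log₁₀(18.3/1.8)
    = 0.1294 × 1.007 = 0.1303 m

S_s ≈ 130 mm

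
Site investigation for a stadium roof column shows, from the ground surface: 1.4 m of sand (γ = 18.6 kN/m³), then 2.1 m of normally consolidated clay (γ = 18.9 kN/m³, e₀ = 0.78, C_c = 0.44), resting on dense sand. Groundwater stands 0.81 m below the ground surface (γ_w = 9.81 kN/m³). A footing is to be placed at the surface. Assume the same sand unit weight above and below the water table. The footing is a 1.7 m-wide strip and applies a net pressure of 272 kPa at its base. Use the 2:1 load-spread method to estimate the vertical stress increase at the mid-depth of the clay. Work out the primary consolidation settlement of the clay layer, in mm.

S_c ≈ 351 mm

Mid-depth of clay below the ground surface: z = 1.4 + 2.1/2 = 2.45 m.
Total vertical stress at mid-clay: σ_v = 18.6×1.4 + 18.9×1.05 = 45.885 kPa.
Pore pressure: u = 9.81×(2.45 − 0.81) = 16.088 kPa.
Initial effective stress: σ'_0 = σ_v − u = 45.885 − 16.088 = 29.797 kPa.
Stress increase at mid-clay by the 2:1 spreading method:
Δσ = qB/(B+z) = 272×1.7/(1.7+2.45) = 111.42 kPa
Final effective stress: σ'_f = σ'_0 + Δσ = 29.797 + 111.42 = 141.22 kPa.
Normally consolidated clay, so the full stress increment lies on the virgin compression line:
S_c = C_c·H/(1+e₀)·log₁₀(σ'_f/σ'_0) = 0.44×2.1/(1+0.78)×log₁₀(141.22/29.797)
    = 0.5191 × 0.67572 = 0.3508 m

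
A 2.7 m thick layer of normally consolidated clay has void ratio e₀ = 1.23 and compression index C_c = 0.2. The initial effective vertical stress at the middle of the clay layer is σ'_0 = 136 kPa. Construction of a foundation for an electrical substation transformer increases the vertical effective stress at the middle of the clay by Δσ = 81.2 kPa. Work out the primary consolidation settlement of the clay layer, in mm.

Final effective stress: σ'_f = σ'_0 + Δσ = 136 + 81.2 = 217.2 kPa.
Normally consolidated clay, so the full stress increment lies on the virgin compression line:
S_c = C_c·H/(1+e₀)·log₁₀(σ'_f/σ'_0) = 0.2×2.7/(1+1.23)×log₁₀(217.2/136)
    = 0.24215 × 0.20332 = 0.04923 m

S_c ≈ 49.2 mm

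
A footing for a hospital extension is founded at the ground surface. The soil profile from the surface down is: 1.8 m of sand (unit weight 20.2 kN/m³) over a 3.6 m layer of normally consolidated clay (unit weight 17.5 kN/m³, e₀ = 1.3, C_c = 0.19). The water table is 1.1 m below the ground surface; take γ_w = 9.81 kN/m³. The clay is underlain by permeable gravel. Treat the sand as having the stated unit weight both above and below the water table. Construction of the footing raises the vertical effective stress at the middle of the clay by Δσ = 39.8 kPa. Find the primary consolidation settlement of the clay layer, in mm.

Mid-depth of clay below the ground surface: z = 1.8 + 3.6/2 = 3.6 m.
Total vertical stress at mid-clay: σ_v = 20.2×1.8 + 17.5×1.8 = 67.86 kPa.
Pore pressure: u = 9.81×(3.6 − 1.1) = 24.525 kPa.
Initial effective stress: σ'_0 = σ_v − u = 67.86 − 24.525 = 43.335 kPa.
Final effective stress: σ'_f = σ'_0 + Δσ = 43.335 + 39.8 = 83.135 kPa.
Normally consolidated clay, so the full stress increment lies on the virgin compression line:
S_c = C_c·H/(1+e₀)·log₁₀(σ'_f/σ'_0) = 0.19×3.6/(1+1.3)×log₁₀(83.135/43.335)
    = 0.29739 × 0.28295 = 0.08415 m

S_c ≈ 84.1 mm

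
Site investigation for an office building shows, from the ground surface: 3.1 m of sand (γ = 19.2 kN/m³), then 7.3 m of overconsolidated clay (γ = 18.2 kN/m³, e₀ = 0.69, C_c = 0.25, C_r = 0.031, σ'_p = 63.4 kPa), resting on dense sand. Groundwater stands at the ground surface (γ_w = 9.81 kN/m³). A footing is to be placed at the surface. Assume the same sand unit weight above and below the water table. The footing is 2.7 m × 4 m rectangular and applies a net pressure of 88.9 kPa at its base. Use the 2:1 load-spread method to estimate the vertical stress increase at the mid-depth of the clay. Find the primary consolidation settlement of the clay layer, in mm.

S_c ≈ 44.4 mm

Mid-depth of clay below the ground surface: z = 3.1 + 7.3/2 = 6.75 m.
Total vertical stress at mid-clay: σ_v = 19.2×3.1 + 18.2×3.65 = 125.95 kPa.
Pore pressure: u = 9.81×(6.75 − 0) = 66.218 kPa.
Initial effective stress: σ'_0 = σ_v − u = 125.95 − 66.218 = 59.732 kPa.
Stress increase at mid-clay by the 2:1 spreading method:
Δσ = qBL/((B+z)(L+z)) = 88.9×2.7×4/((2.7+6.75)(4+6.75)) = 9.4512 kPa
Final effective stress: σ'_f = 59.732 + 9.4512 = 69.183 kPa.
σ'_f = 69.183 > σ'_p = 63.4 kPa, so the stress path crosses the preconsolidation pressure — recompression up to σ'_p, then virgin compression beyond:
S_c = H/(1+e₀)·[C_r·log₁₀(σ'_p/σ'_0) + C_c·log₁₀(σ'_f/σ'_p)]
    = 7.3/1.69 × [0.031×log₁₀(63.4/59.732) + 0.25×log₁₀(69.183/63.4)]
    = 4.3195 × [0.00080235 + 0.0094775] = 0.0444 m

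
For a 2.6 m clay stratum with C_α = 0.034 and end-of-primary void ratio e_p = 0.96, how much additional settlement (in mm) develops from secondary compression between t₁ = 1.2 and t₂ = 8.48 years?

S_s ≈ 38.3 mm

Secondary compression: S_s = C_α·H/(1+e_p)·log₁₀(t₂/t₁)
S_s = 0.034×2.6/(1+0.96)×log₁₀(8.48/1.2)
    = 0.0451 × 0.8492 = 0.0383 m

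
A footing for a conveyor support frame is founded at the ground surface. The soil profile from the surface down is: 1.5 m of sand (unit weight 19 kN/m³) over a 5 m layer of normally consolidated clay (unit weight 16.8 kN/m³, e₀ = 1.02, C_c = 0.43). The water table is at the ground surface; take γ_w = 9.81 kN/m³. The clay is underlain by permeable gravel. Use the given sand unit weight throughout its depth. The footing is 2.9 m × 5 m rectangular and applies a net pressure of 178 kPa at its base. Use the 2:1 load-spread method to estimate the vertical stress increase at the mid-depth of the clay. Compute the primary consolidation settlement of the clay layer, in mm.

S_c ≈ 391 mm

Mid-depth of clay below the ground surface: z = 1.5 + 5/2 = 4 m.
Total vertical stress at mid-clay: σ_v = 19×1.5 + 16.8×2.5 = 70.5 kPa.
Pore pressure: u = 9.81×(4 − 0) = 39.24 kPa.
Initial effective stress: σ'_0 = σ_v − u = 70.5 − 39.24 = 31.26 kPa.
Stress increase at mid-clay by the 2:1 spreading method:
Δσ = qBL/((B+z)(L+z)) = 178×2.9×5/((2.9+4)(5+4)) = 41.562 kPa
Final effective stress: σ'_f = σ'_0 + Δσ = 31.26 + 41.562 = 72.822 kPa.
Normally consolidated clay, so the full stress increment lies on the virgin compression line:
S_c = C_c·H/(1+e₀)·log₁₀(σ'_f/σ'_0) = 0.43×5/(1+1.02)×log₁₀(72.822/31.26)
    = 1.0644 × 0.36727 = 0.3909 m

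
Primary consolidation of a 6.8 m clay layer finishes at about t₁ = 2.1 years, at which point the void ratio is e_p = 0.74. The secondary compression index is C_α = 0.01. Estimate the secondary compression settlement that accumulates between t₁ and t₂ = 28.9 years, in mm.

S_s ≈ 44.5 mm

Secondary compression: S_s = C_α·H/(1+e_p)·log₁₀(t₂/t₁)
S_s = 0.01×6.8/(1+0.74)×log₁₀(28.9/2.1)
    = 0.03908 × 1.139 = 0.0445 m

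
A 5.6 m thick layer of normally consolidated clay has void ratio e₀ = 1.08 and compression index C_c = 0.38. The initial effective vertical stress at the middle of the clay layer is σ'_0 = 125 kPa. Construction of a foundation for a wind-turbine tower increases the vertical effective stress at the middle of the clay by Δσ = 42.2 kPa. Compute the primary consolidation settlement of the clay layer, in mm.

Final effective stress: σ'_f = σ'_0 + Δσ = 125 + 42.2 = 167.2 kPa.
Normally consolidated clay, so the full stress increment lies on the virgin compression line:
S_c = C_c·H/(1+e₀)·log₁₀(σ'_f/σ'_0) = 0.38×5.6/(1+1.08)×log₁₀(167.2/125)
    = 1.0231 × 0.12633 = 0.1292 m

S_c ≈ 129 mm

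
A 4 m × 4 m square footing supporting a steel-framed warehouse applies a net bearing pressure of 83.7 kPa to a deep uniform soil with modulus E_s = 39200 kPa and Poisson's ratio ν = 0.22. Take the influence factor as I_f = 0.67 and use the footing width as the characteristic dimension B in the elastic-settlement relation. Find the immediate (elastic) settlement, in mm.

Immediate (elastic) settlement: S_e = q·B·(1−ν²)/E_s · I_f.
S_e = 83.7 × 4 × (1 − 0.22²) / 39200 × 0.67
    = 83.7 × 4 × 0.9516 / 39200 × 0.67
    = 0.005445 m = 5.445 mm

S_e ≈ 5.45 mm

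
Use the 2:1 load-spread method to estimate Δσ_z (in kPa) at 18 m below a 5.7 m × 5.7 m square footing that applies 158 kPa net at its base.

Δσ_z ≈ 9.14 kPa

By the 2:1 method the load spreads at 1 horizontal : 2 vertical, so at depth z the loaded area has grown by z in each plan dimension:
Δσ = qBL/((B+z)(L+z)) = 158×5.7×5.7/((5.7+18)(5.7+18)) = 9.1392 kPa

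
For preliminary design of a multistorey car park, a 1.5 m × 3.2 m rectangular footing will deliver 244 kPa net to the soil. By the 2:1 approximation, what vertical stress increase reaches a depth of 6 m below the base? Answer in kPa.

Δσ_z ≈ 17 kPa

By the 2:1 method the load spreads at 1 horizontal : 2 vertical, so at depth z the loaded area has grown by z in each plan dimension:
Δσ = qBL/((B+z)(L+z)) = 244×1.5×3.2/((1.5+6)(3.2+6)) = 16.974 kPa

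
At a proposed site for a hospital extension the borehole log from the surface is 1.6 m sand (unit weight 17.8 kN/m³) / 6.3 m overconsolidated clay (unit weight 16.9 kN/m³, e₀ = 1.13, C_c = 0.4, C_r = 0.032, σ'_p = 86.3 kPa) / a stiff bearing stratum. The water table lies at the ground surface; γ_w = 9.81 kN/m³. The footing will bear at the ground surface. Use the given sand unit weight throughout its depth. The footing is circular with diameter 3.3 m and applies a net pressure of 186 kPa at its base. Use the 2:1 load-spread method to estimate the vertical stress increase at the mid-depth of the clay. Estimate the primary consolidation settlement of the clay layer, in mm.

S_c ≈ 26.2 mm

Mid-depth of clay below the ground surface: z = 1.6 + 6.3/2 = 4.75 m.
Total vertical stress at mid-clay: σ_v = 17.8×1.6 + 16.9×3.15 = 81.715 kPa.
Pore pressure: u = 9.81×(4.75 − 0) = 46.598 kPa.
Initial effective stress: σ'_0 = σ_v − u = 81.715 − 46.598 = 35.117 kPa.
Stress increase at mid-clay by the 2:1 spreading method:
Δσ ≈ qD²/(D+z)² = 186×3.3²/(3.3+4.75)² = 31.257 kPa
Final effective stress: σ'_f = 35.117 + 31.257 = 66.374 kPa.
σ'_f = 66.374 ≤ σ'_p = 86.3 kPa, so the clay remains overconsolidated and only the recompression index applies:
S_c = C_r·H/(1+e₀)·log₁₀(σ'_f/σ'_0) = 0.032×6.3/2.13×log₁₀(66.374/35.117)
    = 0.094646 × 0.27648 = 0.02617 m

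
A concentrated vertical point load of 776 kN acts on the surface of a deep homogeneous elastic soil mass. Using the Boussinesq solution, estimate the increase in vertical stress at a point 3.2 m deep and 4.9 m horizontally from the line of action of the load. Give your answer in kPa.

Δσ_z ≈ 1.77 kPa

Boussinesq vertical stress below a point load on an elastic half-space:
Δσ_z = 3P/(2πz²) · [1 + (r/z)²]^(−5/2)
r/z = 4.9/3.2 = 1.5312; [1+(r/z)²]^(−5/2) = 0.048876.
Δσ_z = 3×776/(2π×3.2²) × 0.048876 = 36.183 × 0.048876 = 1.768 kPa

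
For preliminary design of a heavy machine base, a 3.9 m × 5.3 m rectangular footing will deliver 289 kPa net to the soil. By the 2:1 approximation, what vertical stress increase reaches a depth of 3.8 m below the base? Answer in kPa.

By the 2:1 method the load spreads at 1 horizontal : 2 vertical, so at depth z the loaded area has grown by z in each plan dimension:
Δσ = qBL/((B+z)(L+z)) = 289×3.9×5.3/((3.9+3.8)(5.3+3.8)) = 85.252 kPa

Δσ_z ≈ 85.3 kPa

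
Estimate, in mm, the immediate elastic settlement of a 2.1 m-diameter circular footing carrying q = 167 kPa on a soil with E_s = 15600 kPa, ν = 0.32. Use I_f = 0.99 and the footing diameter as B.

Immediate (elastic) settlement: S_e = q·B·(1−ν²)/E_s · I_f.
S_e = 167 × 2.1 × (1 − 0.32²) / 15600 × 0.99
    = 167 × 2.1 × 0.8976 / 15600 × 0.99
    = 0.01998 m = 19.98 mm

S_e ≈ 20 mm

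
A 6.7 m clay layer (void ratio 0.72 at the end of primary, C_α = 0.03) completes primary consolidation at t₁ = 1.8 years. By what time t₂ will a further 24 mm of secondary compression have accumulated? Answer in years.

S_s = C_α·H/(1+e_p)·log₁₀(t₂/t₁) ⇒ log₁₀(t₂/t₁) = S_s·(1+e_p)/(C_α·H).
log₁₀(t₂/t₁) = 0.024 × (1+0.72) / (0.03×6.7) = 0.2054
t₂ = t₁ × 10^0.2054 = 1.8 × 1.605 = 2.888 years

t₂ ≈ 2.89 years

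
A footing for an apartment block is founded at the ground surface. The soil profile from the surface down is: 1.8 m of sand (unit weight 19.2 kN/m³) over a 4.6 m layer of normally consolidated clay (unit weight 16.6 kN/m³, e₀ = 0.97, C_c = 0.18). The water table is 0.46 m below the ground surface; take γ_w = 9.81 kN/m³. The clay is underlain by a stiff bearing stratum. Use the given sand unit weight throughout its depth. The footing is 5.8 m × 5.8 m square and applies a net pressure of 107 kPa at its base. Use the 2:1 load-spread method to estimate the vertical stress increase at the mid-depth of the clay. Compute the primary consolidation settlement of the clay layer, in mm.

Mid-depth of clay below the ground surface: z = 1.8 + 4.6/2 = 4.1 m.
Total vertical stress at mid-clay: σ_v = 19.2×1.8 + 16.6×2.3 = 72.74 kPa.
Pore pressure: u = 9.81×(4.1 − 0.46) = 35.708 kPa.
Initial effective stress: σ'_0 = σ_v − u = 72.74 − 35.708 = 37.032 kPa.
Stress increase at mid-clay by the 2:1 spreading method:
Δσ = qBL/((B+z)(L+z)) = 107×5.8×5.8/((5.8+4.1)(5.8+4.1)) = 36.726 kPa
Final effective stress: σ'_f = σ'_0 + Δσ = 37.032 + 36.726 = 73.758 kPa.
Normally consolidated clay, so the full stress increment lies on the virgin compression line:
S_c = C_c·H/(1+e₀)·log₁₀(σ'_f/σ'_0) = 0.18×4.6/(1+0.97)×log₁₀(73.758/37.032)
    = 0.4203 × 0.29923 = 0.1258 m

S_c ≈ 126 mm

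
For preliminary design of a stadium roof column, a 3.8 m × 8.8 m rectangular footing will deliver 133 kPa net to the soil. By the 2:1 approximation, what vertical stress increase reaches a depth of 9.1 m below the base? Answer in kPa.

Δσ_z ≈ 19.3 kPa

By the 2:1 method the load spreads at 1 horizontal : 2 vertical, so at depth z the loaded area has grown by z in each plan dimension:
Δσ = qBL/((B+z)(L+z)) = 133×3.8×8.8/((3.8+9.1)(8.8+9.1)) = 19.261 kPa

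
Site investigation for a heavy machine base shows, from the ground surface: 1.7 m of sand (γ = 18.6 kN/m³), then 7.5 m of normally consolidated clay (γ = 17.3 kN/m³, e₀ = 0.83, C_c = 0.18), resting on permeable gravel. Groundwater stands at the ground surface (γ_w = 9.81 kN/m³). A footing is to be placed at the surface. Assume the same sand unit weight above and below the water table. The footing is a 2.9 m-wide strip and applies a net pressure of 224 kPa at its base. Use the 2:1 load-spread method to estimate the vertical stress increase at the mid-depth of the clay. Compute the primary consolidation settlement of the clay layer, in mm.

S_c ≈ 331 mm

Mid-depth of clay below the ground surface: z = 1.7 + 7.5/2 = 5.45 m.
Total vertical stress at mid-clay: σ_v = 18.6×1.7 + 17.3×3.75 = 96.495 kPa.
Pore pressure: u = 9.81×(5.45 − 0) = 53.465 kPa.
Initial effective stress: σ'_0 = σ_v − u = 96.495 − 53.465 = 43.03 kPa.
Stress increase at mid-clay by the 2:1 spreading method:
Δσ = qB/(B+z) = 224×2.9/(2.9+5.45) = 77.796 kPa
Final effective stress: σ'_f = σ'_0 + Δσ = 43.03 + 77.796 = 120.83 kPa.
Normally consolidated clay, so the full stress increment lies on the virgin compression line:
S_c = C_c·H/(1+e₀)·log₁₀(σ'_f/σ'_0) = 0.18×7.5/(1+0.83)×log₁₀(120.83/43.03)
    = 0.7377 × 0.4484 = 0.3308 m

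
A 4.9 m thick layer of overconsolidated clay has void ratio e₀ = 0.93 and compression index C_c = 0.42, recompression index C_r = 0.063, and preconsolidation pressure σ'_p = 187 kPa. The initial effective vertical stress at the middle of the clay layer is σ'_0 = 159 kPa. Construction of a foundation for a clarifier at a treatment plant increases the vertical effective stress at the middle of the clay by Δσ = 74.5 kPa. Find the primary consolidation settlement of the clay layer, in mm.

Final effective stress: σ'_f = 159 + 74.5 = 233.5 kPa.
σ'_f = 233.5 > σ'_p = 187 kPa, so the stress path crosses the preconsolidation pressure — recompression up to σ'_p, then virgin compression beyond:
S_c = H/(1+e₀)·[C_r·log₁₀(σ'_p/σ'_0) + C_c·log₁₀(σ'_f/σ'_p)]
    = 4.9/1.93 × [0.063×log₁₀(187/159) + 0.42×log₁₀(233.5/187)]
    = 2.5389 × [0.004438 + 0.040507] = 0.1141 m

S_c ≈ 114 mm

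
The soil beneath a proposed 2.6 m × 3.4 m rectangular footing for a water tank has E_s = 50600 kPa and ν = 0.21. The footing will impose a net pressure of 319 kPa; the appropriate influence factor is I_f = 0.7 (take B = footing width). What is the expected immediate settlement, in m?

S_e ≈ 0.011 m

Immediate (elastic) settlement: S_e = q·B·(1−ν²)/E_s · I_f.
S_e = 319 × 2.6 × (1 − 0.21²) / 50600 × 0.7
    = 319 × 2.6 × 0.9559 / 50600 × 0.7
    = 0.01097 m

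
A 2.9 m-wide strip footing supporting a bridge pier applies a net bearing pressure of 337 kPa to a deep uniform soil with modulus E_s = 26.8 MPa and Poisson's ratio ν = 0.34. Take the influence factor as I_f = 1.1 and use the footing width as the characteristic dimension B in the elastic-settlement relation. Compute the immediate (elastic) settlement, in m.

Immediate (elastic) settlement: S_e = q·B·(1−ν²)/E_s · I_f.
E_s = 26.8 MPa = 26800 kPa.
S_e = 337 × 2.9 × (1 − 0.34²) / 26800 × 1.1
    = 337 × 2.9 × 0.8844 / 26800 × 1.1
    = 0.03548 m

S_e ≈ 0.0355 m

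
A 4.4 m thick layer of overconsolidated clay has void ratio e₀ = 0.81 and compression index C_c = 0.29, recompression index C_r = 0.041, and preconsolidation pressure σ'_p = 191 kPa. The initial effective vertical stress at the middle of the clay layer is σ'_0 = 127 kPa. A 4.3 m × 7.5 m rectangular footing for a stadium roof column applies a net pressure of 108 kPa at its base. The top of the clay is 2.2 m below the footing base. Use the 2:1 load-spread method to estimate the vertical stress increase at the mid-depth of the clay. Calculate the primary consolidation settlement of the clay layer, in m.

Mid-depth of clay below the footing base: z = 2.2 + 4.4/2 = 4.4 m.
Stress increase at mid-clay by the 2:1 spreading method:
Δσ = qBL/((B+z)(L+z)) = 108×4.3×7.5/((4.3+4.4)(7.5+4.4)) = 33.642 kPa
Final effective stress: σ'_f = 127 + 33.642 = 160.64 kPa.
σ'_f = 160.64 ≤ σ'_p = 191 kPa, so the clay remains overconsolidated and only the recompression index applies:
S_c = C_r·H/(1+e₀)·log₁₀(σ'_f/σ'_0) = 0.041×4.4/1.81×log₁₀(160.64/127)
    = 0.099667 × 0.10205 = 0.01017 m

S_c ≈ 0.0102 m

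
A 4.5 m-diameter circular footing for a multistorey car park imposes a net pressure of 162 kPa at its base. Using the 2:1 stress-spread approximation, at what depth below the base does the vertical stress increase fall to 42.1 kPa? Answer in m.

2:1 spreading — at depth z the loaded area has grown by z in each plan dimension:
qD²/(D+z)² = Δσ_z ⇒ z = D(√(q/Δσ_z) − 1) = 4.5×(√(162/42.1) − 1) = 4.327 m

z ≈ 4.33 m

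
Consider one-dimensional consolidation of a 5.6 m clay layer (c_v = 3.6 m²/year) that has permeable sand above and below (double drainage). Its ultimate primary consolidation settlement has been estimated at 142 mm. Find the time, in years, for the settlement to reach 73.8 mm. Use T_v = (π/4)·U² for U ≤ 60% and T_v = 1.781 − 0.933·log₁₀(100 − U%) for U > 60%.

t ≈ 0.462 years

Drainage path length: H_d = H/2 = 2.8 m (double drainage).
U = S(t)/S_ult = 73.8/142 = 0.5197.
U ≤ 60%: T_v = (π/4)·U² = (π/4)×0.51972² = 0.21214.
t = T_v·H_d²/c_v = 0.21214×2.8²/3.6 = 0.462 years.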